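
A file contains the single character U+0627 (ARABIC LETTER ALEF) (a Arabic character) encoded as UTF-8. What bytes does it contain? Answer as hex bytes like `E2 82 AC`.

D8 A7

U+0627 = 0x627 = 1575 decimal. In range U+0080–U+07FF → 2-byte form: 110xxxxx 10xxxxxx.
Binary (11 bits): 11000100111.
Split 5+6: 11000 | 100111.
Byte 1: 11011000 = 0xD8.
Byte 2: 10100111 = 0xA7.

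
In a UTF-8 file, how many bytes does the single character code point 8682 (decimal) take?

3

U+21EA = 0x21EA. UTF-8 uses 1 byte below 0x80, 2 below 0x800, 3 below 0x10000, 4 up to 0x10FFFF. 0x21EA is in U+0800–U+FFFF → 3 bytes.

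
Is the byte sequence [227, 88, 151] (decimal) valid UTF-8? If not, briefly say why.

invalid (non-continuation byte where continuation expected)

Leading byte 0xE3 = 11100011 → 3-byte form.
Byte 2 is 0x58 = 01011000, which is not 10xxxxxx — expected a continuation byte.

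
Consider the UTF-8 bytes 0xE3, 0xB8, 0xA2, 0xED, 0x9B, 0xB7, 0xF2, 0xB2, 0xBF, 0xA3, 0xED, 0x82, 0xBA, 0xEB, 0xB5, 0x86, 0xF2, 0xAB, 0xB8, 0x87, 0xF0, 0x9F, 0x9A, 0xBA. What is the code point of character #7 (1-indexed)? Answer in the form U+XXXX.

U+1F6BA

Offset 0: leading byte 0xE3 = 11100011 → 3-byte char #1 = E3 B8 A2.
Offset 3: leading byte 0xED = 11101101 → 3-byte char #2 = ED 9B B7.
Offset 6: leading byte 0xF2 = 11110010 → 4-byte char #3 = F2 B2 BF A3.
Offset 10: leading byte 0xED = 11101101 → 3-byte char #4 = ED 82 BA.
Offset 13: leading byte 0xEB = 11101011 → 3-byte char #5 = EB B5 86.
Offset 16: leading byte 0xF2 = 11110010 → 4-byte char #6 = F2 AB B8 87.
Offset 20: leading byte 0xF0 = 11110000 → 4-byte char #7 = F0 9F 9A BA.
Leading byte 0xF0 = 11110000 matches 11110xxx → 4-byte sequence.
Byte 1: 0xF0 = 11110000, payload 000 (3 bits).
Byte 2: 0x9F = 10011111 (10xxxxxx ✓), payload 011111.
Byte 3: 0x9A = 10011010 (10xxxxxx ✓), payload 011010.
Byte 4: 0xBA = 10111010 (10xxxxxx ✓), payload 111010.
Concatenate: 000011111011010111010 = 0x1F6BA (21 bits → U+1F6BA).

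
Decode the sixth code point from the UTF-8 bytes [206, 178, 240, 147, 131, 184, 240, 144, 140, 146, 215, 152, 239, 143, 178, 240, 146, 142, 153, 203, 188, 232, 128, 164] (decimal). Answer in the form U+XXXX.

Offset 0: leading byte 0xCE = 11001110 → 2-byte char #1 = CE B2.
Offset 2: leading byte 0xF0 = 11110000 → 4-byte char #2 = F0 93 83 B8.
Offset 6: leading byte 0xF0 = 11110000 → 4-byte char #3 = F0 90 8C 92.
Offset 10: leading byte 0xD7 = 11010111 → 2-byte char #4 = D7 98.
Offset 12: leading byte 0xEF = 11101111 → 3-byte char #5 = EF 8F B2.
Offset 15: leading byte 0xF0 = 11110000 → 4-byte char #6 = F0 92 8E 99.
Leading byte 0xF0 = 11110000 matches 11110xxx → 4-byte sequence.
Byte 1: 0xF0 = 11110000, payload 000 (3 bits).
Byte 2: 0x92 = 10010010 (10xxxxxx ✓), payload 010010.
Byte 3: 0x8E = 10001110 (10xxxxxx ✓), payload 001110.
Byte 4: 0x99 = 10011001 (10xxxxxx ✓), payload 011001.
Concatenate: 000010010001110011001 = 0x12399 (21 bits → U+12399).

U+12399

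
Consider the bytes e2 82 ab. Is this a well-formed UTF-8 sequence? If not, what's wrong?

Leading byte 0xE2 = 11100010 → 3-byte form.
Continuation bytes 0x82=10000010, 0xAB=10101011 all match 10xxxxxx.
Decoded value 0x20AB is ≥ 0x800 (shortest form) and not a surrogate.

valid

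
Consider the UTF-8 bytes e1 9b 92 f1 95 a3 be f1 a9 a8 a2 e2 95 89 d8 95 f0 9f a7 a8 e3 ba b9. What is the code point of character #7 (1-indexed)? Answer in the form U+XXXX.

U+3EB9

Offset 0: leading byte 0xE1 = 11100001 → 3-byte char #1 = E1 9B 92.
Offset 3: leading byte 0xF1 = 11110001 → 4-byte char #2 = F1 95 A3 BE.
Offset 7: leading byte 0xF1 = 11110001 → 4-byte char #3 = F1 A9 A8 A2.
Offset 11: leading byte 0xE2 = 11100010 → 3-byte char #4 = E2 95 89.
Offset 14: leading byte 0xD8 = 11011000 → 2-byte char #5 = D8 95.
Offset 16: leading byte 0xF0 = 11110000 → 4-byte char #6 = F0 9F A7 A8.
Offset 20: leading byte 0xE3 = 11100011 → 3-byte char #7 = E3 BA B9.
Leading byte 0xE3 = 11100011 matches 1110xxxx → 3-byte sequence.
Byte 1: 0xE3 = 11100011, payload 0011 (4 bits).
Byte 2: 0xBA = 10111010 (10xxxxxx ✓), payload 111010.
Byte 3: 0xB9 = 10111001 (10xxxxxx ✓), payload 111001.
Concatenate: 0011111010111001 = 0x3EB9 (16 bits → U+3EB9).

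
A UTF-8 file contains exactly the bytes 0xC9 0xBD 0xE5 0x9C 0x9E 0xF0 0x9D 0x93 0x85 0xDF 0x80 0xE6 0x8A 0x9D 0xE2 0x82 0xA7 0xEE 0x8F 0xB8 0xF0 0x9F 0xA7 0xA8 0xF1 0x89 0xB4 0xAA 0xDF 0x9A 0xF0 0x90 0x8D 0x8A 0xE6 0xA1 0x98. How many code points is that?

Byte at offset 0: 0xC9 = 11001001 → 2-byte char (#1). Advance 2.
Byte at offset 2: 0xE5 = 11100101 → 3-byte char (#2). Advance 3.
Byte at offset 5: 0xF0 = 11110000 → 4-byte char (#3). Advance 4.
Byte at offset 9: 0xDF = 11011111 → 2-byte char (#4). Advance 2.
Byte at offset 11: 0xE6 = 11100110 → 3-byte char (#5). Advance 3.
Byte at offset 14: 0xE2 = 11100010 → 3-byte char (#6). Advance 3.
Byte at offset 17: 0xEE = 11101110 → 3-byte char (#7). Advance 3.
Byte at offset 20: 0xF0 = 11110000 → 4-byte char (#8). Advance 4.
Byte at offset 24: 0xF1 = 11110001 → 4-byte char (#9). Advance 4.
Byte at offset 28: 0xDF = 11011111 → 2-byte char (#10). Advance 2.
Byte at offset 30: 0xF0 = 11110000 → 4-byte char (#11). Advance 4.
Byte at offset 34: 0xE6 = 11100110 → 3-byte char (#12). Advance 3.
Reached end at offset 37 after 12 code points.

12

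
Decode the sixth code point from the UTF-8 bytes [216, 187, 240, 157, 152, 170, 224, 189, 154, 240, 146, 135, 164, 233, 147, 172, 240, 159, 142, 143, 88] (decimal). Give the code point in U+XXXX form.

Offset 0: leading byte 0xD8 = 11011000 → 2-byte char #1 = D8 BB.
Offset 2: leading byte 0xF0 = 11110000 → 4-byte char #2 = F0 9D 98 AA.
Offset 6: leading byte 0xE0 = 11100000 → 3-byte char #3 = E0 BD 9A.
Offset 9: leading byte 0xF0 = 11110000 → 4-byte char #4 = F0 92 87 A4.
Offset 13: leading byte 0xE9 = 11101001 → 3-byte char #5 = E9 93 AC.
Offset 16: leading byte 0xF0 = 11110000 → 4-byte char #6 = F0 9F 8E 8F.
Leading byte 0xF0 = 11110000 matches 11110xxx → 4-byte sequence.
Byte 1: 0xF0 = 11110000, payload 000 (3 bits).
Byte 2: 0x9F = 10011111 (10xxxxxx ✓), payload 011111.
Byte 3: 0x8E = 10001110 (10xxxxxx ✓), payload 001110.
Byte 4: 0x8F = 10001111 (10xxxxxx ✓), payload 001111.
Concatenate: 000011111001110001111 = 0x1F38F (21 bits → U+1F38F).

U+1F38F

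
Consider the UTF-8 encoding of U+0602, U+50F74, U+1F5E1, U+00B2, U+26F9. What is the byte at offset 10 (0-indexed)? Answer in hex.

U+0602 → 2-byte form D8 82 at offsets 0–1.
U+50F74 → 4-byte form F1 90 BD B4 at offsets 2–5.
U+1F5E1 → 4-byte form F0 9F 97 A1 at offsets 6–9.
U+00B2 → 2-byte form C2 B2 at offsets 10–11.
Offset 10 falls in char 4's range; it's byte 1 of C2 B2 = 0xC2.

0xC2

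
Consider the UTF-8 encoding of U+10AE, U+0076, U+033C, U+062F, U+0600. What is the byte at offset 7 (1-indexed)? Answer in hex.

1-indexed offset 7 is 0-indexed offset 6.
U+10AE → 3-byte form E1 82 AE at offsets 0–2.
U+0076 → 1-byte form 76 at offsets 3–3.
U+033C → 2-byte form CC BC at offsets 4–5.
U+062F → 2-byte form D8 AF at offsets 6–7.
Offset 6 falls in char 4's range; it's byte 1 of D8 AF = 0xD8.

0xD8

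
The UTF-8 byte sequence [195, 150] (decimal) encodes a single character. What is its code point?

U+00D6

Leading byte 0xC3 = 11000011 matches 110xxxxx → 2-byte sequence.
Byte 1: 0xC3 = 11000011, payload 00011 (5 bits).
Byte 2: 0x96 = 10010110 (10xxxxxx ✓), payload 010110.
Concatenate: 00011010110 = 0xD6 (11 bits → U+00D6).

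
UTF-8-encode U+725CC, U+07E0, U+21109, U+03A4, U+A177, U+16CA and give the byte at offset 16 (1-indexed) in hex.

1-indexed offset 16 is 0-indexed offset 15.
U+725CC → 4-byte form F1 B2 97 8C at offsets 0–3.
U+07E0 → 2-byte form DF A0 at offsets 4–5.
U+21109 → 4-byte form F0 A1 84 89 at offsets 6–9.
U+03A4 → 2-byte form CE A4 at offsets 10–11.
U+A177 → 3-byte form EA 85 B7 at offsets 12–14.
U+16CA → 3-byte form E1 9B 8A at offsets 15–17.
Offset 15 falls in char 6's range; it's byte 1 of E1 9B 8A = 0xE1.

0xE1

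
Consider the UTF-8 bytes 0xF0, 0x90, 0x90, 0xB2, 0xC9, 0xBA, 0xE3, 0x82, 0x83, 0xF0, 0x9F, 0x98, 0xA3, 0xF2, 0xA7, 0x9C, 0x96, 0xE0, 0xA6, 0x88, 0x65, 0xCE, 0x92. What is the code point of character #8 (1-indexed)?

U+0392

Offset 0: leading byte 0xF0 = 11110000 → 4-byte char #1 = F0 90 90 B2.
Offset 4: leading byte 0xC9 = 11001001 → 2-byte char #2 = C9 BA.
Offset 6: leading byte 0xE3 = 11100011 → 3-byte char #3 = E3 82 83.
Offset 9: leading byte 0xF0 = 11110000 → 4-byte char #4 = F0 9F 98 A3.
Offset 13: leading byte 0xF2 = 11110010 → 4-byte char #5 = F2 A7 9C 96.
Offset 17: leading byte 0xE0 = 11100000 → 3-byte char #6 = E0 A6 88.
Offset 20: leading byte 0x65 = 01100101 → 1-byte char #7 = 65.
Offset 21: leading byte 0xCE = 11001110 → 2-byte char #8 = CE 92.
Leading byte 0xCE = 11001110 matches 110xxxxx → 2-byte sequence.
Byte 1: 0xCE = 11001110, payload 01110 (5 bits).
Byte 2: 0x92 = 10010010 (10xxxxxx ✓), payload 010010.
Concatenate: 01110010010 = 0x392 (11 bits → U+0392).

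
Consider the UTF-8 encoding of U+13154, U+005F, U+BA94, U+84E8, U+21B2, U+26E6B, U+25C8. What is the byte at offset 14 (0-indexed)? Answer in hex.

0xF0

U+13154 → 4-byte form F0 93 85 94 at offsets 0–3.
U+005F → 1-byte form 5F at offsets 4–4.
U+BA94 → 3-byte form EB AA 94 at offsets 5–7.
U+84E8 → 3-byte form E8 93 A8 at offsets 8–10.
U+21B2 → 3-byte form E2 86 B2 at offsets 11–13.
U+26E6B → 4-byte form F0 A6 B9 AB at offsets 14–17.
Offset 14 falls in char 6's range; it's byte 1 of F0 A6 B9 AB = 0xF0.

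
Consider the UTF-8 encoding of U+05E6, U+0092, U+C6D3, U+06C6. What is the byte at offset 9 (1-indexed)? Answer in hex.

1-indexed offset 9 is 0-indexed offset 8.
U+05E6 → 2-byte form D7 A6 at offsets 0–1.
U+0092 → 2-byte form C2 92 at offsets 2–3.
U+C6D3 → 3-byte form EC 9B 93 at offsets 4–6.
U+06C6 → 2-byte form DB 86 at offsets 7–8.
Offset 8 falls in char 4's range; it's byte 2 of DB 86 = 0x86.

0x86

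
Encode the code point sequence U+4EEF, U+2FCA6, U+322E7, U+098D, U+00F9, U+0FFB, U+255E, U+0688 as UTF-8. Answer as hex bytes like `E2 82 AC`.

U+4EEF: 3-byte form → E4 BB AF.
U+2FCA6: 4-byte form → F0 AF B2 A6.
U+322E7: 4-byte form → F0 B2 8B A7.
U+098D: 3-byte form → E0 A6 8D.
U+00F9: 2-byte form → C3 B9.
U+0FFB: 3-byte form → E0 BF BB.
U+255E: 3-byte form → E2 95 9E.
U+0688: 2-byte form → DA 88.
Concatenated (24 bytes): E4 BB AF F0 AF B2 A6 F0 B2 8B A7 E0 A6 8D C3 B9 E0 BF BB E2 95 9E DA 88.

E4 BB AF F0 AF B2 A6 F0 B2 8B A7 E0 A6 8D C3 B9 E0 BF BB E2 95 9E DA 88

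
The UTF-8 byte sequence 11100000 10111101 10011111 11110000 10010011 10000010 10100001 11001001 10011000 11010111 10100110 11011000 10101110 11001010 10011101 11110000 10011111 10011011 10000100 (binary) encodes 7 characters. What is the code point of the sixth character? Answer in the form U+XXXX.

Offset 0: leading byte 0xE0 = 11100000 → 3-byte char #1 = E0 BD 9F.
Offset 3: leading byte 0xF0 = 11110000 → 4-byte char #2 = F0 93 82 A1.
Offset 7: leading byte 0xC9 = 11001001 → 2-byte char #3 = C9 98.
Offset 9: leading byte 0xD7 = 11010111 → 2-byte char #4 = D7 A6.
Offset 11: leading byte 0xD8 = 11011000 → 2-byte char #5 = D8 AE.
Offset 13: leading byte 0xCA = 11001010 → 2-byte char #6 = CA 9D.
Leading byte 0xCA = 11001010 matches 110xxxxx → 2-byte sequence.
Byte 1: 0xCA = 11001010, payload 01010 (5 bits).
Byte 2: 0x9D = 10011101 (10xxxxxx ✓), payload 011101.
Concatenate: 01010011101 = 0x29D (11 bits → U+029D).

U+029D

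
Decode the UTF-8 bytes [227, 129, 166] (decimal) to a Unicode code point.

U+3066

Leading byte 0xE3 = 11100011 matches 1110xxxx → 3-byte sequence.
Byte 1: 0xE3 = 11100011, payload 0011 (4 bits).
Byte 2: 0x81 = 10000001 (10xxxxxx ✓), payload 000001.
Byte 3: 0xA6 = 10100110 (10xxxxxx ✓), payload 100110.
Concatenate: 0011000001100110 = 0x3066 (16 bits → U+3066).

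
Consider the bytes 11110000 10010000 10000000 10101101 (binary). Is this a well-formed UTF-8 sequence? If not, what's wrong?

valid

Leading byte 0xF0 = 11110000 → 4-byte form.
Continuation bytes 0x90=10010000, 0x80=10000000, 0xAD=10101101 all match 10xxxxxx.
Decoded value 0x1002D is ≥ 0x10000 (shortest form) and not a surrogate.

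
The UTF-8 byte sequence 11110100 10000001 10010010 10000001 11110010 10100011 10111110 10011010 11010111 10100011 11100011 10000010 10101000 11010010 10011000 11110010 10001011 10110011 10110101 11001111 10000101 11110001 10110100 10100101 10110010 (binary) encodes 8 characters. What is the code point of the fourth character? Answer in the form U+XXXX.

U+30A8

Offset 0: leading byte 0xF4 = 11110100 → 4-byte char #1 = F4 81 92 81.
Offset 4: leading byte 0xF2 = 11110010 → 4-byte char #2 = F2 A3 BE 9A.
Offset 8: leading byte 0xD7 = 11010111 → 2-byte char #3 = D7 A3.
Offset 10: leading byte 0xE3 = 11100011 → 3-byte char #4 = E3 82 A8.
Leading byte 0xE3 = 11100011 matches 1110xxxx → 3-byte sequence.
Byte 1: 0xE3 = 11100011, payload 0011 (4 bits).
Byte 2: 0x82 = 10000010 (10xxxxxx ✓), payload 000010.
Byte 3: 0xA8 = 10101000 (10xxxxxx ✓), payload 101000.
Concatenate: 0011000010101000 = 0x30A8 (16 bits → U+30A8).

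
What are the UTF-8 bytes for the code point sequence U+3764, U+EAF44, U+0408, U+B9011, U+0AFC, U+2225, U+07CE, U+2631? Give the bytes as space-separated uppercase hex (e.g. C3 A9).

U+3764: 3-byte form → E3 9D A4.
U+EAF44: 4-byte form → F3 AA BD 84.
U+0408: 2-byte form → D0 88.
U+B9011: 4-byte form → F2 B9 80 91.
U+0AFC: 3-byte form → E0 AB BC.
U+2225: 3-byte form → E2 88 A5.
U+07CE: 2-byte form → DF 8E.
U+2631: 3-byte form → E2 98 B1.
Concatenated (24 bytes): E3 9D A4 F3 AA BD 84 D0 88 F2 B9 80 91 E0 AB BC E2 88 A5 DF 8E E2 98 B1.

E3 9D A4 F3 AA BD 84 D0 88 F2 B9 80 91 E0 AB BC E2 88 A5 DF 8E E2 98 B1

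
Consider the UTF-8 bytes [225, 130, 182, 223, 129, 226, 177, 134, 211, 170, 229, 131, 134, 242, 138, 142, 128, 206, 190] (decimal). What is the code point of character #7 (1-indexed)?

U+03BE

Offset 0: leading byte 0xE1 = 11100001 → 3-byte char #1 = E1 82 B6.
Offset 3: leading byte 0xDF = 11011111 → 2-byte char #2 = DF 81.
Offset 5: leading byte 0xE2 = 11100010 → 3-byte char #3 = E2 B1 86.
Offset 8: leading byte 0xD3 = 11010011 → 2-byte char #4 = D3 AA.
Offset 10: leading byte 0xE5 = 11100101 → 3-byte char #5 = E5 83 86.
Offset 13: leading byte 0xF2 = 11110010 → 4-byte char #6 = F2 8A 8E 80.
Offset 17: leading byte 0xCE = 11001110 → 2-byte char #7 = CE BE.
Leading byte 0xCE = 11001110 matches 110xxxxx → 2-byte sequence.
Byte 1: 0xCE = 11001110, payload 01110 (5 bits).
Byte 2: 0xBE = 10111110 (10xxxxxx ✓), payload 111110.
Concatenate: 01110111110 = 0x3BE (11 bits → U+03BE).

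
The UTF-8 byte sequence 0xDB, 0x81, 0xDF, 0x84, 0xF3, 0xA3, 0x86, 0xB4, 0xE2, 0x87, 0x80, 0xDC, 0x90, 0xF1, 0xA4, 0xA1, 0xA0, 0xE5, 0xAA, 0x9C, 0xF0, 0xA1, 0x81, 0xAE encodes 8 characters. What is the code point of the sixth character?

Offset 0: leading byte 0xDB = 11011011 → 2-byte char #1 = DB 81.
Offset 2: leading byte 0xDF = 11011111 → 2-byte char #2 = DF 84.
Offset 4: leading byte 0xF3 = 11110011 → 4-byte char #3 = F3 A3 86 B4.
Offset 8: leading byte 0xE2 = 11100010 → 3-byte char #4 = E2 87 80.
Offset 11: leading byte 0xDC = 11011100 → 2-byte char #5 = DC 90.
Offset 13: leading byte 0xF1 = 11110001 → 4-byte char #6 = F1 A4 A1 A0.
Leading byte 0xF1 = 11110001 matches 11110xxx → 4-byte sequence.
Byte 1: 0xF1 = 11110001, payload 001 (3 bits).
Byte 2: 0xA4 = 10100100 (10xxxxxx ✓), payload 100100.
Byte 3: 0xA1 = 10100001 (10xxxxxx ✓), payload 100001.
Byte 4: 0xA0 = 10100000 (10xxxxxx ✓), payload 100000.
Concatenate: 001100100100001100000 = 0x64860 (21 bits → U+64860).

U+64860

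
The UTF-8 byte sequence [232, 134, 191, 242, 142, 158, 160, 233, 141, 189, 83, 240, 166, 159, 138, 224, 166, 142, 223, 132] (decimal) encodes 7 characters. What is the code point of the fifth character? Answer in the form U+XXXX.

Offset 0: leading byte 0xE8 = 11101000 → 3-byte char #1 = E8 86 BF.
Offset 3: leading byte 0xF2 = 11110010 → 4-byte char #2 = F2 8E 9E A0.
Offset 7: leading byte 0xE9 = 11101001 → 3-byte char #3 = E9 8D BD.
Offset 10: leading byte 0x53 = 01010011 → 1-byte char #4 = 53.
Offset 11: leading byte 0xF0 = 11110000 → 4-byte char #5 = F0 A6 9F 8A.
Leading byte 0xF0 = 11110000 matches 11110xxx → 4-byte sequence.
Byte 1: 0xF0 = 11110000, payload 000 (3 bits).
Byte 2: 0xA6 = 10100110 (10xxxxxx ✓), payload 100110.
Byte 3: 0x9F = 10011111 (10xxxxxx ✓), payload 011111.
Byte 4: 0x8A = 10001010 (10xxxxxx ✓), payload 001010.
Concatenate: 000100110011111001010 = 0x267CA (21 bits → U+267CA).

U+267CA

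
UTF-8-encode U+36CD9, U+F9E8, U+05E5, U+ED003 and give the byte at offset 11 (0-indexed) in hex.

U+36CD9 → 4-byte form F0 B6 B3 99 at offsets 0–3.
U+F9E8 → 3-byte form EF A7 A8 at offsets 4–6.
U+05E5 → 2-byte form D7 A5 at offsets 7–8.
U+ED003 → 4-byte form F3 AD 80 83 at offsets 9–12.
Offset 11 falls in char 4's range; it's byte 3 of F3 AD 80 83 = 0x80.

0x80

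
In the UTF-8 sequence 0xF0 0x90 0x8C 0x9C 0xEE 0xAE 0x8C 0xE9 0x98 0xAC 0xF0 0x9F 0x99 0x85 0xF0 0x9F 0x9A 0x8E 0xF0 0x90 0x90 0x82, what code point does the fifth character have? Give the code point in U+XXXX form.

Offset 0: leading byte 0xF0 = 11110000 → 4-byte char #1 = F0 90 8C 9C.
Offset 4: leading byte 0xEE = 11101110 → 3-byte char #2 = EE AE 8C.
Offset 7: leading byte 0xE9 = 11101001 → 3-byte char #3 = E9 98 AC.
Offset 10: leading byte 0xF0 = 11110000 → 4-byte char #4 = F0 9F 99 85.
Offset 14: leading byte 0xF0 = 11110000 → 4-byte char #5 = F0 9F 9A 8E.
Leading byte 0xF0 = 11110000 matches 11110xxx → 4-byte sequence.
Byte 1: 0xF0 = 11110000, payload 000 (3 bits).
Byte 2: 0x9F = 10011111 (10xxxxxx ✓), payload 011111.
Byte 3: 0x9A = 10011010 (10xxxxxx ✓), payload 011010.
Byte 4: 0x8E = 10001110 (10xxxxxx ✓), payload 001110.
Concatenate: 000011111011010001110 = 0x1F68E (21 bits → U+1F68E).

U+1F68E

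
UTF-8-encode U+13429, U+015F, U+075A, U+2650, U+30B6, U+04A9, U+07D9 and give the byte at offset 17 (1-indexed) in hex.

0xDF

1-indexed offset 17 is 0-indexed offset 16.
U+13429 → 4-byte form F0 93 90 A9 at offsets 0–3.
U+015F → 2-byte form C5 9F at offsets 4–5.
U+075A → 2-byte form DD 9A at offsets 6–7.
U+2650 → 3-byte form E2 99 90 at offsets 8–10.
U+30B6 → 3-byte form E3 82 B6 at offsets 11–13.
U+04A9 → 2-byte form D2 A9 at offsets 14–15.
U+07D9 → 2-byte form DF 99 at offsets 16–17.
Offset 16 falls in char 7's range; it's byte 1 of DF 99 = 0xDF.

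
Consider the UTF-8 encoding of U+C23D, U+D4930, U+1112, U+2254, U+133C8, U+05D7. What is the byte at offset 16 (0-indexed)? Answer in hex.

U+C23D → 3-byte form EC 88 BD at offsets 0–2.
U+D4930 → 4-byte form F3 94 A4 B0 at offsets 3–6.
U+1112 → 3-byte form E1 84 92 at offsets 7–9.
U+2254 → 3-byte form E2 89 94 at offsets 10–12.
U+133C8 → 4-byte form F0 93 8F 88 at offsets 13–16.
Offset 16 falls in char 5's range; it's byte 4 of F0 93 8F 88 = 0x88.

0x88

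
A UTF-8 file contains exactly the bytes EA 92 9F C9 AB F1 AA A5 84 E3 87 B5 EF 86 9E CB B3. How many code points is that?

Byte at offset 0: 0xEA = 11101010 → 3-byte char (#1). Advance 3.
Byte at offset 3: 0xC9 = 11001001 → 2-byte char (#2). Advance 2.
Byte at offset 5: 0xF1 = 11110001 → 4-byte char (#3). Advance 4.
Byte at offset 9: 0xE3 = 11100011 → 3-byte char (#4). Advance 3.
Byte at offset 12: 0xEF = 11101111 → 3-byte char (#5). Advance 3.
Byte at offset 15: 0xCB = 11001011 → 2-byte char (#6). Advance 2.
Reached end at offset 17 after 6 code points.

6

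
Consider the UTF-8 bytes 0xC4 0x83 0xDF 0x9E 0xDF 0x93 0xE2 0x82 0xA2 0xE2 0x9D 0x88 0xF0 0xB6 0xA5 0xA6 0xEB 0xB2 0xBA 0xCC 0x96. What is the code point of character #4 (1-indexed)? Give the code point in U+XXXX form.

U+20A2

Offset 0: leading byte 0xC4 = 11000100 → 2-byte char #1 = C4 83.
Offset 2: leading byte 0xDF = 11011111 → 2-byte char #2 = DF 9E.
Offset 4: leading byte 0xDF = 11011111 → 2-byte char #3 = DF 93.
Offset 6: leading byte 0xE2 = 11100010 → 3-byte char #4 = E2 82 A2.
Leading byte 0xE2 = 11100010 matches 1110xxxx → 3-byte sequence.
Byte 1: 0xE2 = 11100010, payload 0010 (4 bits).
Byte 2: 0x82 = 10000010 (10xxxxxx ✓), payload 000010.
Byte 3: 0xA2 = 10100010 (10xxxxxx ✓), payload 100010.
Concatenate: 0010000010100010 = 0x20A2 (16 bits → U+20A2).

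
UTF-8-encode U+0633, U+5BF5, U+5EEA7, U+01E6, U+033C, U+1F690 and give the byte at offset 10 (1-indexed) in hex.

0xC7

1-indexed offset 10 is 0-indexed offset 9.
U+0633 → 2-byte form D8 B3 at offsets 0–1.
U+5BF5 → 3-byte form E5 AF B5 at offsets 2–4.
U+5EEA7 → 4-byte form F1 9E BA A7 at offsets 5–8.
U+01E6 → 2-byte form C7 A6 at offsets 9–10.
Offset 9 falls in char 4's range; it's byte 1 of C7 A6 = 0xC7.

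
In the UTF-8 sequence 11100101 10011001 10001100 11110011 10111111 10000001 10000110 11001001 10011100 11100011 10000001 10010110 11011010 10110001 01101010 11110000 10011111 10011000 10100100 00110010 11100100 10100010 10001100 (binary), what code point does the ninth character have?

U+488C

Offset 0: leading byte 0xE5 = 11100101 → 3-byte char #1 = E5 99 8C.
Offset 3: leading byte 0xF3 = 11110011 → 4-byte char #2 = F3 BF 81 86.
Offset 7: leading byte 0xC9 = 11001001 → 2-byte char #3 = C9 9C.
Offset 9: leading byte 0xE3 = 11100011 → 3-byte char #4 = E3 81 96.
Offset 12: leading byte 0xDA = 11011010 → 2-byte char #5 = DA B1.
Offset 14: leading byte 0x6A = 01101010 → 1-byte char #6 = 6A.
Offset 15: leading byte 0xF0 = 11110000 → 4-byte char #7 = F0 9F 98 A4.
Offset 19: leading byte 0x32 = 00110010 → 1-byte char #8 = 32.
Offset 20: leading byte 0xE4 = 11100100 → 3-byte char #9 = E4 A2 8C.
Leading byte 0xE4 = 11100100 matches 1110xxxx → 3-byte sequence.
Byte 1: 0xE4 = 11100100, payload 0100 (4 bits).
Byte 2: 0xA2 = 10100010 (10xxxxxx ✓), payload 100010.
Byte 3: 0x8C = 10001100 (10xxxxxx ✓), payload 001100.
Concatenate: 0100100010001100 = 0x488C (16 bits → U+488C).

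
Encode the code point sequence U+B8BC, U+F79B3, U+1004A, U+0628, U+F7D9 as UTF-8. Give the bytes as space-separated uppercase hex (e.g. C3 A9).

EB A2 BC F3 B7 A6 B3 F0 90 81 8A D8 A8 EF 9F 99

U+B8BC: 3-byte form → EB A2 BC.
U+F79B3: 4-byte form → F3 B7 A6 B3.
U+1004A: 4-byte form → F0 90 81 8A.
U+0628: 2-byte form → D8 A8.
U+F7D9: 3-byte form → EF 9F 99.
Concatenated (16 bytes): EB A2 BC F3 B7 A6 B3 F0 90 81 8A D8 A8 EF 9F 99.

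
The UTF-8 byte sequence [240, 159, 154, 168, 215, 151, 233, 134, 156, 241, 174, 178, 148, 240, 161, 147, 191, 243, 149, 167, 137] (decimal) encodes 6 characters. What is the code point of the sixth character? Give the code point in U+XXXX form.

U+D59C9

Offset 0: leading byte 0xF0 = 11110000 → 4-byte char #1 = F0 9F 9A A8.
Offset 4: leading byte 0xD7 = 11010111 → 2-byte char #2 = D7 97.
Offset 6: leading byte 0xE9 = 11101001 → 3-byte char #3 = E9 86 9C.
Offset 9: leading byte 0xF1 = 11110001 → 4-byte char #4 = F1 AE B2 94.
Offset 13: leading byte 0xF0 = 11110000 → 4-byte char #5 = F0 A1 93 BF.
Offset 17: leading byte 0xF3 = 11110011 → 4-byte char #6 = F3 95 A7 89.
Leading byte 0xF3 = 11110011 matches 11110xxx → 4-byte sequence.
Byte 1: 0xF3 = 11110011, payload 011 (3 bits).
Byte 2: 0x95 = 10010101 (10xxxxxx ✓), payload 010101.
Byte 3: 0xA7 = 10100111 (10xxxxxx ✓), payload 100111.
Byte 4: 0x89 = 10001001 (10xxxxxx ✓), payload 001001.
Concatenate: 011010101100111001001 = 0xD59C9 (21 bits → U+D59C9).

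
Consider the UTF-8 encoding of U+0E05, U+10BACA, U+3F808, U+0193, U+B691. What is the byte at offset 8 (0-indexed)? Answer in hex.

U+0E05 → 3-byte form E0 B8 85 at offsets 0–2.
U+10BACA → 4-byte form F4 8B AB 8A at offsets 3–6.
U+3F808 → 4-byte form F0 BF A0 88 at offsets 7–10.
Offset 8 falls in char 3's range; it's byte 2 of F0 BF A0 88 = 0xBF.

0xBF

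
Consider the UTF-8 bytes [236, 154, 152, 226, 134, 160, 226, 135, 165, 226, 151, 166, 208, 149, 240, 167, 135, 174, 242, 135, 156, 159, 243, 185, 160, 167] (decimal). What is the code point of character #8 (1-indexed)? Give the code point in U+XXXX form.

Offset 0: leading byte 0xEC = 11101100 → 3-byte char #1 = EC 9A 98.
Offset 3: leading byte 0xE2 = 11100010 → 3-byte char #2 = E2 86 A0.
Offset 6: leading byte 0xE2 = 11100010 → 3-byte char #3 = E2 87 A5.
Offset 9: leading byte 0xE2 = 11100010 → 3-byte char #4 = E2 97 A6.
Offset 12: leading byte 0xD0 = 11010000 → 2-byte char #5 = D0 95.
Offset 14: leading byte 0xF0 = 11110000 → 4-byte char #6 = F0 A7 87 AE.
Offset 18: leading byte 0xF2 = 11110010 → 4-byte char #7 = F2 87 9C 9F.
Offset 22: leading byte 0xF3 = 11110011 → 4-byte char #8 = F3 B9 A0 A7.
Leading byte 0xF3 = 11110011 matches 11110xxx → 4-byte sequence.
Byte 1: 0xF3 = 11110011, payload 011 (3 bits).
Byte 2: 0xB9 = 10111001 (10xxxxxx ✓), payload 111001.
Byte 3: 0xA0 = 10100000 (10xxxxxx ✓), payload 100000.
Byte 4: 0xA7 = 10100111 (10xxxxxx ✓), payload 100111.
Concatenate: 011111001100000100111 = 0xF9827 (21 bits → U+F9827).

U+F9827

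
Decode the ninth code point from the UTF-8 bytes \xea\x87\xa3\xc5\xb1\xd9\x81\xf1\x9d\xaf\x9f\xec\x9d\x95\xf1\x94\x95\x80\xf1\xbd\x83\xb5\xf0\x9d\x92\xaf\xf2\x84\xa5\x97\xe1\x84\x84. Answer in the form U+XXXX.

Offset 0: leading byte 0xEA = 11101010 → 3-byte char #1 = EA 87 A3.
Offset 3: leading byte 0xC5 = 11000101 → 2-byte char #2 = C5 B1.
Offset 5: leading byte 0xD9 = 11011001 → 2-byte char #3 = D9 81.
Offset 7: leading byte 0xF1 = 11110001 → 4-byte char #4 = F1 9D AF 9F.
Offset 11: leading byte 0xEC = 11101100 → 3-byte char #5 = EC 9D 95.
Offset 14: leading byte 0xF1 = 11110001 → 4-byte char #6 = F1 94 95 80.
Offset 18: leading byte 0xF1 = 11110001 → 4-byte char #7 = F1 BD 83 B5.
Offset 22: leading byte 0xF0 = 11110000 → 4-byte char #8 = F0 9D 92 AF.
Offset 26: leading byte 0xF2 = 11110010 → 4-byte char #9 = F2 84 A5 97.
Leading byte 0xF2 = 11110010 matches 11110xxx → 4-byte sequence.
Byte 1: 0xF2 = 11110010, payload 010 (3 bits).
Byte 2: 0x84 = 10000100 (10xxxxxx ✓), payload 000100.
Byte 3: 0xA5 = 10100101 (10xxxxxx ✓), payload 100101.
Byte 4: 0x97 = 10010111 (10xxxxxx ✓), payload 010111.
Concatenate: 010000100100101010111 = 0x84957 (21 bits → U+84957).

U+84957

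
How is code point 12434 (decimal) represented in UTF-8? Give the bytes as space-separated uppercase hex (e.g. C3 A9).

E3 82 92

U+3092 = 0x3092 = 12434 decimal. In range U+0800–U+FFFF → 3-byte form: 1110xxxx 10xxxxxx 10xxxxxx.
Binary (16 bits): 0011000010010010.
Split 4+6+6: 0011 | 000010 | 010010.
Byte 1: 11100011 = 0xE3.
Byte 2: 10000010 = 0x82.
Byte 3: 10010010 = 0x92.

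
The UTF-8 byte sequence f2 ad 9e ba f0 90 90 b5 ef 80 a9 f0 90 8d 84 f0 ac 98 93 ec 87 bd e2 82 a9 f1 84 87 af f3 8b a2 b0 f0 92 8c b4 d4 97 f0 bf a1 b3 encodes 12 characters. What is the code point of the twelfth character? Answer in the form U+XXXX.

U+3F873

Offset 0: leading byte 0xF2 = 11110010 → 4-byte char #1 = F2 AD 9E BA.
Offset 4: leading byte 0xF0 = 11110000 → 4-byte char #2 = F0 90 90 B5.
Offset 8: leading byte 0xEF = 11101111 → 3-byte char #3 = EF 80 A9.
Offset 11: leading byte 0xF0 = 11110000 → 4-byte char #4 = F0 90 8D 84.
Offset 15: leading byte 0xF0 = 11110000 → 4-byte char #5 = F0 AC 98 93.
Offset 19: leading byte 0xEC = 11101100 → 3-byte char #6 = EC 87 BD.
Offset 22: leading byte 0xE2 = 11100010 → 3-byte char #7 = E2 82 A9.
Offset 25: leading byte 0xF1 = 11110001 → 4-byte char #8 = F1 84 87 AF.
Offset 29: leading byte 0xF3 = 11110011 → 4-byte char #9 = F3 8B A2 B0.
Offset 33: leading byte 0xF0 = 11110000 → 4-byte char #10 = F0 92 8C B4.
Offset 37: leading byte 0xD4 = 11010100 → 2-byte char #11 = D4 97.
Offset 39: leading byte 0xF0 = 11110000 → 4-byte char #12 = F0 BF A1 B3.
Leading byte 0xF0 = 11110000 matches 11110xxx → 4-byte sequence.
Byte 1: 0xF0 = 11110000, payload 000 (3 bits).
Byte 2: 0xBF = 10111111 (10xxxxxx ✓), payload 111111.
Byte 3: 0xA1 = 10100001 (10xxxxxx ✓), payload 100001.
Byte 4: 0xB3 = 10110011 (10xxxxxx ✓), payload 110011.
Concatenate: 000111111100001110011 = 0x3F873 (21 bits → U+3F873).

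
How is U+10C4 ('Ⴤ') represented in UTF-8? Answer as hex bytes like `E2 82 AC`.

U+10C4 = 0x10C4 = 4292 decimal. In range U+0800–U+FFFF → 3-byte form: 1110xxxx 10xxxxxx 10xxxxxx.
Binary (16 bits): 0001000011000100.
Split 4+6+6: 0001 | 000011 | 000100.
Byte 1: 11100001 = 0xE1.
Byte 2: 10000011 = 0x83.
Byte 3: 10000100 = 0x84.

E1 83 84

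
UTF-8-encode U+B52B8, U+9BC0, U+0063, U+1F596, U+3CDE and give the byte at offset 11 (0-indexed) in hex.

0x96

U+B52B8 → 4-byte form F2 B5 8A B8 at offsets 0–3.
U+9BC0 → 3-byte form E9 AF 80 at offsets 4–6.
U+0063 → 1-byte form 63 at offsets 7–7.
U+1F596 → 4-byte form F0 9F 96 96 at offsets 8–11.
Offset 11 falls in char 4's range; it's byte 4 of F0 9F 96 96 = 0x96.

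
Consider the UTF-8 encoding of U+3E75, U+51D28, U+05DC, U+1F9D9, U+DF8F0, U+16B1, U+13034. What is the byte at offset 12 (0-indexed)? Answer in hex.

0x99

U+3E75 → 3-byte form E3 B9 B5 at offsets 0–2.
U+51D28 → 4-byte form F1 91 B4 A8 at offsets 3–6.
U+05DC → 2-byte form D7 9C at offsets 7–8.
U+1F9D9 → 4-byte form F0 9F A7 99 at offsets 9–12.
Offset 12 falls in char 4's range; it's byte 4 of F0 9F A7 99 = 0x99.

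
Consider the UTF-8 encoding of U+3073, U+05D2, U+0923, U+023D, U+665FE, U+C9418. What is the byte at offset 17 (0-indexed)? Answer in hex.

0x98

U+3073 → 3-byte form E3 81 B3 at offsets 0–2.
U+05D2 → 2-byte form D7 92 at offsets 3–4.
U+0923 → 3-byte form E0 A4 A3 at offsets 5–7.
U+023D → 2-byte form C8 BD at offsets 8–9.
U+665FE → 4-byte form F1 A6 97 BE at offsets 10–13.
U+C9418 → 4-byte form F3 89 90 98 at offsets 14–17.
Offset 17 falls in char 6's range; it's byte 4 of F3 89 90 98 = 0x98.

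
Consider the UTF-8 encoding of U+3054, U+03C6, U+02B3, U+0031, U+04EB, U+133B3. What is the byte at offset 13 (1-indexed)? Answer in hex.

0x8E

1-indexed offset 13 is 0-indexed offset 12.
U+3054 → 3-byte form E3 81 94 at offsets 0–2.
U+03C6 → 2-byte form CF 86 at offsets 3–4.
U+02B3 → 2-byte form CA B3 at offsets 5–6.
U+0031 → 1-byte form 31 at offsets 7–7.
U+04EB → 2-byte form D3 AB at offsets 8–9.
U+133B3 → 4-byte form F0 93 8E B3 at offsets 10–13.
Offset 12 falls in char 6's range; it's byte 3 of F0 93 8E B3 = 0x8E.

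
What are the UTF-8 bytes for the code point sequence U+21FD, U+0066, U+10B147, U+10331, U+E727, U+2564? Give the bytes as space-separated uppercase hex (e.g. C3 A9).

U+21FD: 3-byte form → E2 87 BD.
U+0066: 1-byte form → 66.
U+10B147: 4-byte form → F4 8B 85 87.
U+10331: 4-byte form → F0 90 8C B1.
U+E727: 3-byte form → EE 9C A7.
U+2564: 3-byte form → E2 95 A4.
Concatenated (18 bytes): E2 87 BD 66 F4 8B 85 87 F0 90 8C B1 EE 9C A7 E2 95 A4.

E2 87 BD 66 F4 8B 85 87 F0 90 8C B1 EE 9C A7 E2 95 A4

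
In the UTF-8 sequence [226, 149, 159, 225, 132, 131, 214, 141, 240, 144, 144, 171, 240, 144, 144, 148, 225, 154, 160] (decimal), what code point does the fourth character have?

U+1042B

Offset 0: leading byte 0xE2 = 11100010 → 3-byte char #1 = E2 95 9F.
Offset 3: leading byte 0xE1 = 11100001 → 3-byte char #2 = E1 84 83.
Offset 6: leading byte 0xD6 = 11010110 → 2-byte char #3 = D6 8D.
Offset 8: leading byte 0xF0 = 11110000 → 4-byte char #4 = F0 90 90 AB.
Leading byte 0xF0 = 11110000 matches 11110xxx → 4-byte sequence.
Byte 1: 0xF0 = 11110000, payload 000 (3 bits).
Byte 2: 0x90 = 10010000 (10xxxxxx ✓), payload 010000.
Byte 3: 0x90 = 10010000 (10xxxxxx ✓), payload 010000.
Byte 4: 0xAB = 10101011 (10xxxxxx ✓), payload 101011.
Concatenate: 000010000010000101011 = 0x1042B (21 bits → U+1042B).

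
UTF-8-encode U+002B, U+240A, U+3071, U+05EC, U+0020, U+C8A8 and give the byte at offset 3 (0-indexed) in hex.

0x8A

U+002B → 1-byte form 2B at offsets 0–0.
U+240A → 3-byte form E2 90 8A at offsets 1–3.
Offset 3 falls in char 2's range; it's byte 3 of E2 90 8A = 0x8A.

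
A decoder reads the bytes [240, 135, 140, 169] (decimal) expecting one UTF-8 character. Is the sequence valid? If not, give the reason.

Leading byte 0xF0 = 11110000 → 4-byte form.
Continuation bytes all match 10xxxxxx. Payload decodes to 0x7329.
But 0x7329 < 0x10000, the minimum for a 4-byte sequence — this is an overlong encoding.

invalid (overlong encoding)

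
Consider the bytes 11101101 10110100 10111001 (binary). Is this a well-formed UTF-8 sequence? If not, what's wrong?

Structurally a 3-byte sequence; payload = 0xDD39.
But 0xDD39 is in U+D800–U+DFFF, the surrogate range. Surrogates are not Unicode scalar values and are forbidden in UTF-8.

invalid (encodes a surrogate (U+D800–U+DFFF))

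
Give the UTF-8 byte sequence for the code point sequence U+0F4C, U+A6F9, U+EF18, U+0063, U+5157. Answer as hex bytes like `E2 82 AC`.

U+0F4C: 3-byte form → E0 BD 8C.
U+A6F9: 3-byte form → EA 9B B9.
U+EF18: 3-byte form → EE BC 98.
U+0063: 1-byte form → 63.
U+5157: 3-byte form → E5 85 97.
Concatenated (13 bytes): E0 BD 8C EA 9B B9 EE BC 98 63 E5 85 97.

E0 BD 8C EA 9B B9 EE BC 98 63 E5 85 97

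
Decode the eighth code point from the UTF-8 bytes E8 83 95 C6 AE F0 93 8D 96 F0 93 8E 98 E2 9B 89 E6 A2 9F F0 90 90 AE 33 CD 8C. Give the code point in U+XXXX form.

U+0033

Offset 0: leading byte 0xE8 = 11101000 → 3-byte char #1 = E8 83 95.
Offset 3: leading byte 0xC6 = 11000110 → 2-byte char #2 = C6 AE.
Offset 5: leading byte 0xF0 = 11110000 → 4-byte char #3 = F0 93 8D 96.
Offset 9: leading byte 0xF0 = 11110000 → 4-byte char #4 = F0 93 8E 98.
Offset 13: leading byte 0xE2 = 11100010 → 3-byte char #5 = E2 9B 89.
Offset 16: leading byte 0xE6 = 11100110 → 3-byte char #6 = E6 A2 9F.
Offset 19: leading byte 0xF0 = 11110000 → 4-byte char #7 = F0 90 90 AE.
Offset 23: leading byte 0x33 = 00110011 → 1-byte char #8 = 33.
Leading byte 0x33 = 00110011 matches 0xxxxxxx → 1-byte sequence.
Byte 1: 0x33 = 00110011, payload 0110011 (7 bits).
Concatenate: 0110011 = 0x33 (7 bits → U+0033).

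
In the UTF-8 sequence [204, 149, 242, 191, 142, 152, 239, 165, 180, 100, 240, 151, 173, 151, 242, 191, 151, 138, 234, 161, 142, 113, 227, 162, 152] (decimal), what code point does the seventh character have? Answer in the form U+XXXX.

U+A84E

Offset 0: leading byte 0xCC = 11001100 → 2-byte char #1 = CC 95.
Offset 2: leading byte 0xF2 = 11110010 → 4-byte char #2 = F2 BF 8E 98.
Offset 6: leading byte 0xEF = 11101111 → 3-byte char #3 = EF A5 B4.
Offset 9: leading byte 0x64 = 01100100 → 1-byte char #4 = 64.
Offset 10: leading byte 0xF0 = 11110000 → 4-byte char #5 = F0 97 AD 97.
Offset 14: leading byte 0xF2 = 11110010 → 4-byte char #6 = F2 BF 97 8A.
Offset 18: leading byte 0xEA = 11101010 → 3-byte char #7 = EA A1 8E.
Leading byte 0xEA = 11101010 matches 1110xxxx → 3-byte sequence.
Byte 1: 0xEA = 11101010, payload 1010 (4 bits).
Byte 2: 0xA1 = 10100001 (10xxxxxx ✓), payload 100001.
Byte 3: 0x8E = 10001110 (10xxxxxx ✓), payload 001110.
Concatenate: 1010100001001110 = 0xA84E (16 bits → U+A84E).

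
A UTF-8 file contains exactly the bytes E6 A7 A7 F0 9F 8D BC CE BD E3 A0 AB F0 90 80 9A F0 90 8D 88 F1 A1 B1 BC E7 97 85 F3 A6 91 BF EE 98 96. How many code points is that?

10

Byte at offset 0: 0xE6 = 11100110 → 3-byte char (#1). Advance 3.
Byte at offset 3: 0xF0 = 11110000 → 4-byte char (#2). Advance 4.
Byte at offset 7: 0xCE = 11001110 → 2-byte char (#3). Advance 2.
Byte at offset 9: 0xE3 = 11100011 → 3-byte char (#4). Advance 3.
Byte at offset 12: 0xF0 = 11110000 → 4-byte char (#5). Advance 4.
Byte at offset 16: 0xF0 = 11110000 → 4-byte char (#6). Advance 4.
Byte at offset 20: 0xF1 = 11110001 → 4-byte char (#7). Advance 4.
Byte at offset 24: 0xE7 = 11100111 → 3-byte char (#8). Advance 3.
Byte at offset 27: 0xF3 = 11110011 → 4-byte char (#9). Advance 4.
Byte at offset 31: 0xEE = 11101110 → 3-byte char (#10). Advance 3.
Reached end at offset 34 after 10 code points.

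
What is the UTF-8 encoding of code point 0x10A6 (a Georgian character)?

U+10A6 = 0x10A6 = 4262 decimal. In range U+0800–U+FFFF → 3-byte form: 1110xxxx 10xxxxxx 10xxxxxx.
Binary (16 bits): 0001000010100110.
Split 4+6+6: 0001 | 000010 | 100110.
Byte 1: 11100001 = 0xE1.
Byte 2: 10000010 = 0x82.
Byte 3: 10100110 = 0xA6.

E1 82 A6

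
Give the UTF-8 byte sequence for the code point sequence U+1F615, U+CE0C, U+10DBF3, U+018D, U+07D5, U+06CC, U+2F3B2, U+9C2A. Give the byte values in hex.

U+1F615: 4-byte form → F0 9F 98 95.
U+CE0C: 3-byte form → EC B8 8C.
U+10DBF3: 4-byte form → F4 8D AF B3.
U+018D: 2-byte form → C6 8D.
U+07D5: 2-byte form → DF 95.
U+06CC: 2-byte form → DB 8C.
U+2F3B2: 4-byte form → F0 AF 8E B2.
U+9C2A: 3-byte form → E9 B0 AA.
Concatenated (24 bytes): F0 9F 98 95 EC B8 8C F4 8D AF B3 C6 8D DF 95 DB 8C F0 AF 8E B2 E9 B0 AA.

F0 9F 98 95 EC B8 8C F4 8D AF B3 C6 8D DF 95 DB 8C F0 AF 8E B2 E9 B0 AA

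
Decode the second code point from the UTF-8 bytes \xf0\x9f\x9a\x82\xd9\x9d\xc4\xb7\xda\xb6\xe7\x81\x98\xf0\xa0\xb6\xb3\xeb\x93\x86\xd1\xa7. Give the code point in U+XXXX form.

U+065D

Offset 0: leading byte 0xF0 = 11110000 → 4-byte char #1 = F0 9F 9A 82.
Offset 4: leading byte 0xD9 = 11011001 → 2-byte char #2 = D9 9D.
Leading byte 0xD9 = 11011001 matches 110xxxxx → 2-byte sequence.
Byte 1: 0xD9 = 11011001, payload 11001 (5 bits).
Byte 2: 0x9D = 10011101 (10xxxxxx ✓), payload 011101.
Concatenate: 11001011101 = 0x65D (11 bits → U+065D).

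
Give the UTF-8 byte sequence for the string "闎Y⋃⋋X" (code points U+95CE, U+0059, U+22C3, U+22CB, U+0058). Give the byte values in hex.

E9 97 8E 59 E2 8B 83 E2 8B 8B 58

U+95CE: 3-byte form → E9 97 8E.
U+0059: 1-byte form → 59.
U+22C3: 3-byte form → E2 8B 83.
U+22CB: 3-byte form → E2 8B 8B.
U+0058: 1-byte form → 58.
Concatenated (11 bytes): E9 97 8E 59 E2 8B 83 E2 8B 8B 58.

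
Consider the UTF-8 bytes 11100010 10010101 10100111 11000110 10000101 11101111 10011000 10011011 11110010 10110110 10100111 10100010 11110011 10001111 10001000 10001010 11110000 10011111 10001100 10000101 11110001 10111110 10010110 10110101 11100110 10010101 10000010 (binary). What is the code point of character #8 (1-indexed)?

Offset 0: leading byte 0xE2 = 11100010 → 3-byte char #1 = E2 95 A7.
Offset 3: leading byte 0xC6 = 11000110 → 2-byte char #2 = C6 85.
Offset 5: leading byte 0xEF = 11101111 → 3-byte char #3 = EF 98 9B.
Offset 8: leading byte 0xF2 = 11110010 → 4-byte char #4 = F2 B6 A7 A2.
Offset 12: leading byte 0xF3 = 11110011 → 4-byte char #5 = F3 8F 88 8A.
Offset 16: leading byte 0xF0 = 11110000 → 4-byte char #6 = F0 9F 8C 85.
Offset 20: leading byte 0xF1 = 11110001 → 4-byte char #7 = F1 BE 96 B5.
Offset 24: leading byte 0xE6 = 11100110 → 3-byte char #8 = E6 95 82.
Leading byte 0xE6 = 11100110 matches 1110xxxx → 3-byte sequence.
Byte 1: 0xE6 = 11100110, payload 0110 (4 bits).
Byte 2: 0x95 = 10010101 (10xxxxxx ✓), payload 010101.
Byte 3: 0x82 = 10000010 (10xxxxxx ✓), payload 000010.
Concatenate: 0110010101000010 = 0x6542 (16 bits → U+6542).

U+6542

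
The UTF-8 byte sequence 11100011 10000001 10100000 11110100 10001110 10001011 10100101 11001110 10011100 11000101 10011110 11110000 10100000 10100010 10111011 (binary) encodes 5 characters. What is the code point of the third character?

U+039C

Offset 0: leading byte 0xE3 = 11100011 → 3-byte char #1 = E3 81 A0.
Offset 3: leading byte 0xF4 = 11110100 → 4-byte char #2 = F4 8E 8B A5.
Offset 7: leading byte 0xCE = 11001110 → 2-byte char #3 = CE 9C.
Leading byte 0xCE = 11001110 matches 110xxxxx → 2-byte sequence.
Byte 1: 0xCE = 11001110, payload 01110 (5 bits).
Byte 2: 0x9C = 10011100 (10xxxxxx ✓), payload 011100.
Concatenate: 01110011100 = 0x39C (11 bits → U+039C).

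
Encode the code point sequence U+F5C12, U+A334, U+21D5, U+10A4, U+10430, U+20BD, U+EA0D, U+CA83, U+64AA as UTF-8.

U+F5C12: 4-byte form → F3 B5 B0 92.
U+A334: 3-byte form → EA 8C B4.
U+21D5: 3-byte form → E2 87 95.
U+10A4: 3-byte form → E1 82 A4.
U+10430: 4-byte form → F0 90 90 B0.
U+20BD: 3-byte form → E2 82 BD.
U+EA0D: 3-byte form → EE A8 8D.
U+CA83: 3-byte form → EC AA 83.
U+64AA: 3-byte form → E6 92 AA.
Concatenated (29 bytes): F3 B5 B0 92 EA 8C B4 E2 87 95 E1 82 A4 F0 90 90 B0 E2 82 BD EE A8 8D EC AA 83 E6 92 AA.

F3 B5 B0 92 EA 8C B4 E2 87 95 E1 82 A4 F0 90 90 B0 E2 82 BD EE A8 8D EC AA 83 E6 92 AA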